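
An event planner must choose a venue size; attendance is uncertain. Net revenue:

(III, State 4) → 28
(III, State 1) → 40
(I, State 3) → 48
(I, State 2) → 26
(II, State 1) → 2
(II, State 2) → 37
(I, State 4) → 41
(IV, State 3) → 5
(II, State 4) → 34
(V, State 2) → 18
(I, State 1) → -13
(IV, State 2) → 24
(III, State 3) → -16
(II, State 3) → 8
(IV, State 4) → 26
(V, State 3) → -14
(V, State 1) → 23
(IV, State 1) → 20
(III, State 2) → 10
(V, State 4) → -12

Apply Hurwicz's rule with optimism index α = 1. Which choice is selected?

I

I: 1·48 + 0·(-13) = 48
II: 1·37 + 0·2 = 37
III: 1·40 + 0·(-16) = 40
IV: 1·26 + 0·5 = 26
V: 1·23 + 0·(-14) = 23
Highest Hurwicz score = 48 → I.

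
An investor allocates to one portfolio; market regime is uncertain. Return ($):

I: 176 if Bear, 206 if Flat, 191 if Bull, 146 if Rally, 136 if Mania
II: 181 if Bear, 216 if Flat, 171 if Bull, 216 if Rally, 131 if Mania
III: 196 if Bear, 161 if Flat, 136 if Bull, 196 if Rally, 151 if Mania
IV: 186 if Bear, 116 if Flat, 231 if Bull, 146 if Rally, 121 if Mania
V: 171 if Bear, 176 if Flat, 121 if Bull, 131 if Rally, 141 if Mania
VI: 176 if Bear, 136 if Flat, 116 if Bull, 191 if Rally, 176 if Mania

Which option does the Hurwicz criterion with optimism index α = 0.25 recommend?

I: 0.25·206 + 0.75·136 = 153.5
II: 0.25·216 + 0.75·131 = 152.25
III: 0.25·196 + 0.75·136 = 151
IV: 0.25·231 + 0.75·116 = 144.75
V: 0.25·176 + 0.75·121 = 134.75
VI: 0.25·191 + 0.75·116 = 134.75
Highest Hurwicz score = 153.5 → I.

I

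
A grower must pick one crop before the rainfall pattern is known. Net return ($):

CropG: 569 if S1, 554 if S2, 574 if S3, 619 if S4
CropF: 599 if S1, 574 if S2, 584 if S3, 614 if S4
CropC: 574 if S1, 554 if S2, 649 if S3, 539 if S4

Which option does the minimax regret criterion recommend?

CropF

Column bests: S1=599, S2=574, S3=649, S4=619.
CropG regrets: 30, 20, 75, 0 → max 75
CropF regrets: 0, 0, 65, 5 → max 65
CropC regrets: 25, 20, 0, 80 → max 80
Smallest max regret = 65 → CropF.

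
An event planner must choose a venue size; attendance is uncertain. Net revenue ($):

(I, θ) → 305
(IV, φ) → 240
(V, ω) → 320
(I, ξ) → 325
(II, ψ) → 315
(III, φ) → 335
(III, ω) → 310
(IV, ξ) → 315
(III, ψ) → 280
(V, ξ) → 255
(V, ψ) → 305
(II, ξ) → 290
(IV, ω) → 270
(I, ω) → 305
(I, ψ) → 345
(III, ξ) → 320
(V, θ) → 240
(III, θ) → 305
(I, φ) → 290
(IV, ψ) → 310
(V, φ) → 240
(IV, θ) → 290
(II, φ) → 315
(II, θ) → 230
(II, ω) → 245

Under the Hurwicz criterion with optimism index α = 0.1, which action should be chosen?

I: 0.1·345 + 0.9·290 = 295.5
II: 0.1·315 + 0.9·230 = 238.5
III: 0.1·335 + 0.9·280 = 285.5
IV: 0.1·315 + 0.9·240 = 247.5
V: 0.1·320 + 0.9·240 = 248
Highest Hurwicz score = 295.5 → I.

I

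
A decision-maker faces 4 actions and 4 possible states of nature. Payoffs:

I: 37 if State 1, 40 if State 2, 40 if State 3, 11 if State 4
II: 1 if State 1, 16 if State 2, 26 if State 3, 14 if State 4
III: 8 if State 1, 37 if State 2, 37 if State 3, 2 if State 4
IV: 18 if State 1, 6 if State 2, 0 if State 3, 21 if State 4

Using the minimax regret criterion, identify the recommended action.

I

Column bests: State 1=37, State 2=40, State 3=40, State 4=21.
I regrets: 0, 0, 0, 10 → max 10
II regrets: 36, 24, 14, 7 → max 36
III regrets: 29, 3, 3, 19 → max 29
IV regrets: 19, 34, 40, 0 → max 40
Smallest max regret = 10 → I.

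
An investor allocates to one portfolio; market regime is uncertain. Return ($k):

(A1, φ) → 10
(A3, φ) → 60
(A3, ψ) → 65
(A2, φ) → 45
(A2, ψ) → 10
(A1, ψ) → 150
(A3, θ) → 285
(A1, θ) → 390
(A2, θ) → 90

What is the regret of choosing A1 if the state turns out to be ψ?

Best payoff under ψ is 150.
Regret = 150 − 150 = 0.

0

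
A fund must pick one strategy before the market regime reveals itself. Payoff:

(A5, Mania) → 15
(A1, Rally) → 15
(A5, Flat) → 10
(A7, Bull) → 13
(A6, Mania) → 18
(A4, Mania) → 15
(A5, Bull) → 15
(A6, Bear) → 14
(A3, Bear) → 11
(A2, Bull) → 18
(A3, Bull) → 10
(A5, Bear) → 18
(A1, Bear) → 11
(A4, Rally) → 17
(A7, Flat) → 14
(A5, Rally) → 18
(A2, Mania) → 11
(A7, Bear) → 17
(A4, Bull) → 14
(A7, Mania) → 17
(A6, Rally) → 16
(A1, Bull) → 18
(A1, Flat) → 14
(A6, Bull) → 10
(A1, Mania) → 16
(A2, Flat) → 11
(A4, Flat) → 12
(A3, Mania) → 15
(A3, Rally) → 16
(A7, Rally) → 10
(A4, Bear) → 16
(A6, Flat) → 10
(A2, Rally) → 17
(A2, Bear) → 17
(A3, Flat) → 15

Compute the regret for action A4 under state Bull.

Best payoff under Bull is 18.
Regret = 18 − 14 = 4.

4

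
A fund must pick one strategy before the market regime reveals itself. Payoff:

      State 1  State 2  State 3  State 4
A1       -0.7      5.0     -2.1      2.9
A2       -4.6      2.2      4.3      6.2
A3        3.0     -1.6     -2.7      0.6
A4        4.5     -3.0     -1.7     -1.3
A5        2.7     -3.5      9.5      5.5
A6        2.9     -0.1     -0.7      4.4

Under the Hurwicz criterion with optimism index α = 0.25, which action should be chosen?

A6

A1: 0.25·5.0 + 0.75·(-2.1) = -0.325
A2: 0.25·6.2 + 0.75·(-4.6) = -1.9
A3: 0.25·3.0 + 0.75·(-2.7) = -1.275
A4: 0.25·4.5 + 0.75·(-3.0) = -1.125
A5: 0.25·9.5 + 0.75·(-3.5) = -0.25
A6: 0.25·4.4 + 0.75·(-0.7) = 0.575
Highest Hurwicz score = 0.575 → A6.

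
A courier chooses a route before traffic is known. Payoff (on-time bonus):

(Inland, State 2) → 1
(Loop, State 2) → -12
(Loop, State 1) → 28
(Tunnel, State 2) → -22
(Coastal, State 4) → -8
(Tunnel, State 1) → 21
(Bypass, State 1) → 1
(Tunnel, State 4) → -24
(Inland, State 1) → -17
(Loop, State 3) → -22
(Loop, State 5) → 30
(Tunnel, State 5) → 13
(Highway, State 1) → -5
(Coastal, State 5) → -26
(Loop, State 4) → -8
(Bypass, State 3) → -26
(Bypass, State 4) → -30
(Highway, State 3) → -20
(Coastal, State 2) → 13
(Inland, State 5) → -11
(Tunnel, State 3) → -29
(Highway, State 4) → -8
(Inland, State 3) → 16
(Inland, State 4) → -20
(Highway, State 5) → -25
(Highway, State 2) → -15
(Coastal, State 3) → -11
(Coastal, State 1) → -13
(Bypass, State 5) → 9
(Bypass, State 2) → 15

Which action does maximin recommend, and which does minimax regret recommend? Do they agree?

maximin → Inland; minimax regret → Loop (disagree)

Row minima: Loop=-22, Coastal=-26, Highway=-25, Bypass=-30, Tunnel=-29, Inland=-20
Best worst-case = -20 → Inland.
Column bests: State 1=28, State 2=15, State 3=16, State 4=-8, State 5=30.
Loop regrets: 0, 27, 38, 0, 0 → max 38
Coastal regrets: 41, 2, 27, 0, 56 → max 56
Highway regrets: 33, 30, 36, 0, 55 → max 55
Bypass regrets: 27, 0, 42, 22, 21 → max 42
Tunnel regrets: 7, 37, 45, 16, 17 → max 45
Inland regrets: 45, 14, 0, 12, 41 → max 45
Smallest max regret = 38 → Loop.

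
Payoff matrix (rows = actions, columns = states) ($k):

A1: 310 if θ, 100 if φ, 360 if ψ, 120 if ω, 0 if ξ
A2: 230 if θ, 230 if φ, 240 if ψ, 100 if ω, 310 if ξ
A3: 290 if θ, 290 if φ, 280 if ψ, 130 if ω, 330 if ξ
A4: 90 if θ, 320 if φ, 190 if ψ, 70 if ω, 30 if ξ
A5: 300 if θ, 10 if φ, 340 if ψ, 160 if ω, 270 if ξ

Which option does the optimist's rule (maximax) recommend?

Row maxima: A1=360, A2=310, A3=330, A4=320, A5=340
Best best-case = 360 → A1.

A1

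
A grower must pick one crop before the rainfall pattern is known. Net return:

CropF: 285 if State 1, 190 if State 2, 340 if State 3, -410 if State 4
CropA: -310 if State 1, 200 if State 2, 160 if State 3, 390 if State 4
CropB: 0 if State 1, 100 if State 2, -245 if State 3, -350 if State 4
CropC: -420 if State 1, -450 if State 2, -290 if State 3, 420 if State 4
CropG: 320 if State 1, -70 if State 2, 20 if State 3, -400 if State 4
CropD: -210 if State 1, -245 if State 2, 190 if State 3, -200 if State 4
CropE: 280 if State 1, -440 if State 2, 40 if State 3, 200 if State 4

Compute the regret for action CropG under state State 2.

Best payoff under State 2 is 200.
Regret = 200 − (-70) = 270.

270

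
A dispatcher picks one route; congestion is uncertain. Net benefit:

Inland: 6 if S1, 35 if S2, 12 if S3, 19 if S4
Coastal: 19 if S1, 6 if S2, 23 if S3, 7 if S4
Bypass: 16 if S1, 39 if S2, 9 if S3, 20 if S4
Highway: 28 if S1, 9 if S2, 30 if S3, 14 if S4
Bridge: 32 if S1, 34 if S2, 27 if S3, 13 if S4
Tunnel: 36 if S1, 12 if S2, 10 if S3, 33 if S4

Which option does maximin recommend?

Row minima: Inland=6, Coastal=6, Bypass=9, Highway=9, Bridge=13, Tunnel=10
Best worst-case = 13 → Bridge.

Bridge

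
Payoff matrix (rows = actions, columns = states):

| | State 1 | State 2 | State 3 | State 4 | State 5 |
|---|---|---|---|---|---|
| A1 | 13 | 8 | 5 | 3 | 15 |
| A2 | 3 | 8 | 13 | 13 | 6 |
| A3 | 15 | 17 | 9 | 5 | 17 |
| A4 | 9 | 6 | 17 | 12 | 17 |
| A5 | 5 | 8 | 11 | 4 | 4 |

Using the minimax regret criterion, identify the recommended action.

A3

Column bests: State 1=15, State 2=17, State 3=17, State 4=13, State 5=17.
A1 regrets: 2, 9, 12, 10, 2 → max 12
A2 regrets: 12, 9, 4, 0, 11 → max 12
A3 regrets: 0, 0, 8, 8, 0 → max 8
A4 regrets: 6, 11, 0, 1, 0 → max 11
A5 regrets: 10, 9, 6, 9, 13 → max 13
Smallest max regret = 8 → A3.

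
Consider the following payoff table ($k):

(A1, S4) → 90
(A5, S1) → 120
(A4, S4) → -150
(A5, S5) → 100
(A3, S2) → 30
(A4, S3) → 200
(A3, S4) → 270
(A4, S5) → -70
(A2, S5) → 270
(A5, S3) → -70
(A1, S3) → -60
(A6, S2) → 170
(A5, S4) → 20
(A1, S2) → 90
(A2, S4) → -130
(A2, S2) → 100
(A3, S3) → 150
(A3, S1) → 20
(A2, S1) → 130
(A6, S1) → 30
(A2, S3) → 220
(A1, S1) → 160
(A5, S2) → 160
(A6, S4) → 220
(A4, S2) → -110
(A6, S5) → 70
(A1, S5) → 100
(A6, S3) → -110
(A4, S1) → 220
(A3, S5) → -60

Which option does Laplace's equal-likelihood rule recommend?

A2

Row averages: A1=76, A2=118, A3=82, A4=18, A5=66, A6=76
Highest average = 118 → A2.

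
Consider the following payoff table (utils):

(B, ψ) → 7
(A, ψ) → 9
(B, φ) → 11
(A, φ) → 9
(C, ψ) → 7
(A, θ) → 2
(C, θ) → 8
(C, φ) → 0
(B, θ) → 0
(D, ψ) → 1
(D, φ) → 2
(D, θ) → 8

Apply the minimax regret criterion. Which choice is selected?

A

Column bests: θ=8, φ=11, ψ=9.
A regrets: 6, 2, 0 → max 6
B regrets: 8, 0, 2 → max 8
C regrets: 0, 11, 2 → max 11
D regrets: 0, 9, 8 → max 9
Smallest max regret = 6 → A.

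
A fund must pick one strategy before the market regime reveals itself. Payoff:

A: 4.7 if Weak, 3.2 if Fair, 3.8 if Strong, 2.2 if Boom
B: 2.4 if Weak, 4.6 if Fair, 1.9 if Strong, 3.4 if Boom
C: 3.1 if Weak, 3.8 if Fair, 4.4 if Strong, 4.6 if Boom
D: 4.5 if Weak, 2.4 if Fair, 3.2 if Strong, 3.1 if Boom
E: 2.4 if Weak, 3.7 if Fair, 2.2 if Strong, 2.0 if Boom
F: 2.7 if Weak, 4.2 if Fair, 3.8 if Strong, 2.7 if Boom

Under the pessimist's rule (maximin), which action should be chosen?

C

Row minima: A=2.2, B=1.9, C=3.1, D=2.4, E=2.0, F=2.7
Best worst-case = 3.1 → C.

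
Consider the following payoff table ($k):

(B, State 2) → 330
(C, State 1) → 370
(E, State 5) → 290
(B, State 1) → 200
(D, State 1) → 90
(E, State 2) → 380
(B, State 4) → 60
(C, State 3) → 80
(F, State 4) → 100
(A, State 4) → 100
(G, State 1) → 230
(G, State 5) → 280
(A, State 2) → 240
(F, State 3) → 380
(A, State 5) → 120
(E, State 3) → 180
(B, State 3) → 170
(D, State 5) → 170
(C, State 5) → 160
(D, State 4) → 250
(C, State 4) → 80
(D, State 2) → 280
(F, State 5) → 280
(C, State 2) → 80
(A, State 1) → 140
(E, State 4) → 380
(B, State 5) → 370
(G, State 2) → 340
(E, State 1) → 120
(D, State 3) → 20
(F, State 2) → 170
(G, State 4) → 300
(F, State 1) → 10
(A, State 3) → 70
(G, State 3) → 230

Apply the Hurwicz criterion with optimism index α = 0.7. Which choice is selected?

G

A: 0.7·240 + 0.3·70 = 189
B: 0.7·370 + 0.3·60 = 277
C: 0.7·370 + 0.3·80 = 283
D: 0.7·280 + 0.3·20 = 202
E: 0.7·380 + 0.3·120 = 302
F: 0.7·380 + 0.3·10 = 269
G: 0.7·340 + 0.3·230 = 307
Highest Hurwicz score = 307 → G.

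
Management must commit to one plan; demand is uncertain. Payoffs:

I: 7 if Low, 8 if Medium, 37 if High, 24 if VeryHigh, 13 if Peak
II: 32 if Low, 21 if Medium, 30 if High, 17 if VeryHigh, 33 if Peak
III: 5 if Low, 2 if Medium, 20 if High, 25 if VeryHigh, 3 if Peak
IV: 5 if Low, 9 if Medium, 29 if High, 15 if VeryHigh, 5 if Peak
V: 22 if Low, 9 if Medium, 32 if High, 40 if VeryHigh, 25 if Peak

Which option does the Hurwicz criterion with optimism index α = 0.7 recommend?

V

I: 0.7·37 + 0.3·7 = 28
II: 0.7·33 + 0.3·17 = 28.2
III: 0.7·25 + 0.3·2 = 18.1
IV: 0.7·29 + 0.3·5 = 21.8
V: 0.7·40 + 0.3·9 = 30.7
Highest Hurwicz score = 30.7 → V.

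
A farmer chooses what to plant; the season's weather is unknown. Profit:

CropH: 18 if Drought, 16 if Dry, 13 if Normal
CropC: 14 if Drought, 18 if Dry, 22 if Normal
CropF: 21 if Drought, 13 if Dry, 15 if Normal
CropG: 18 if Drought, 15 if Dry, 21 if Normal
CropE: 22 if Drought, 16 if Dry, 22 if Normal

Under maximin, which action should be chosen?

Row minima: CropH=13, CropC=14, CropF=13, CropG=15, CropE=16
Best worst-case = 16 → CropE.

CropE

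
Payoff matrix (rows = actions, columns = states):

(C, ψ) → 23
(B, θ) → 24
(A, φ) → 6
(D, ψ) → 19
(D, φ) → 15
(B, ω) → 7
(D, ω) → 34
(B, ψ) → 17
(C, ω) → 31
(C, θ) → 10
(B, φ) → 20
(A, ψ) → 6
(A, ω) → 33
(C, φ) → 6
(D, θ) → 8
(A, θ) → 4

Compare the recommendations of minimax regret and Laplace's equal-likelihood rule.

minimax regret → C; laplace → D (disagree)

Column bests: θ=24, φ=20, ψ=23, ω=34.
A regrets: 20, 14, 17, 1 → max 20
B regrets: 0, 0, 6, 27 → max 27
C regrets: 14, 14, 0, 3 → max 14
D regrets: 16, 5, 4, 0 → max 16
Smallest max regret = 14 → C.
Row averages: A=12.25, B=17, C=17.5, D=19
Highest average = 19 → D.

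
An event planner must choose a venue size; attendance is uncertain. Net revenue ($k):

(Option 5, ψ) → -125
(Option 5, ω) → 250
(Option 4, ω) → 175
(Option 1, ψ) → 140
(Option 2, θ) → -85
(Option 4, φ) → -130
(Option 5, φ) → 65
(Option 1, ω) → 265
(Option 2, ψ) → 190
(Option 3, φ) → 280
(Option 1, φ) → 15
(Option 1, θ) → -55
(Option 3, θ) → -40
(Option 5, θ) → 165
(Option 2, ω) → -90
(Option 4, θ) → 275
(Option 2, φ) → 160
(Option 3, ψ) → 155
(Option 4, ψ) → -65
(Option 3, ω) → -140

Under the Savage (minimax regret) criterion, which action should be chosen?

Column bests: θ=275, φ=280, ψ=190, ω=265.
Option 1 regrets: 330, 265, 50, 0 → max 330
Option 2 regrets: 360, 120, 0, 355 → max 360
Option 3 regrets: 315, 0, 35, 405 → max 405
Option 4 regrets: 0, 410, 255, 90 → max 410
Option 5 regrets: 110, 215, 315, 15 → max 315
Smallest max regret = 315 → Option 5.

Option 5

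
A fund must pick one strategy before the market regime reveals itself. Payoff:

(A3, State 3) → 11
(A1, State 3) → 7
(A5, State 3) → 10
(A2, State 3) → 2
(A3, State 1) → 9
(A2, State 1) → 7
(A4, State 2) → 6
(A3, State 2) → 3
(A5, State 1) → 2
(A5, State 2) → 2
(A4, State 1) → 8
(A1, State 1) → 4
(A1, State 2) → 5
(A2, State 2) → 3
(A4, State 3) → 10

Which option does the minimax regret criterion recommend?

A4

Column bests: State 1=9, State 2=6, State 3=11.
A1 regrets: 5, 1, 4 → max 5
A2 regrets: 2, 3, 9 → max 9
A3 regrets: 0, 3, 0 → max 3
A4 regrets: 1, 0, 1 → max 1
A5 regrets: 7, 4, 1 → max 7
Smallest max regret = 1 → A4.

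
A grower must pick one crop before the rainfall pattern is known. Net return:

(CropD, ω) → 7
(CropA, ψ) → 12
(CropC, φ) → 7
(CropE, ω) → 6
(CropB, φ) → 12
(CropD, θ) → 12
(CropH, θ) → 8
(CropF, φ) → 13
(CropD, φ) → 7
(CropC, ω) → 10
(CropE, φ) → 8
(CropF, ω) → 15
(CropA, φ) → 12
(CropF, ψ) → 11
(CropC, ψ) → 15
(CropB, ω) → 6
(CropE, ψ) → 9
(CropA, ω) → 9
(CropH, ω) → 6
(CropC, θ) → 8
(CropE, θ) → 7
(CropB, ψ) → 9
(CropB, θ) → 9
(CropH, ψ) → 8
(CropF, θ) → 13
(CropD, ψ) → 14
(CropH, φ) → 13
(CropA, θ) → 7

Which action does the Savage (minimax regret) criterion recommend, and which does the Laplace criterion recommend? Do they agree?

minimax regret → CropF; laplace → CropF (agree)

Column bests: θ=13, φ=13, ψ=15, ω=15.
CropE regrets: 6, 5, 6, 9 → max 9
CropH regrets: 5, 0, 7, 9 → max 9
CropC regrets: 5, 6, 0, 5 → max 6
CropF regrets: 0, 0, 4, 0 → max 4
CropB regrets: 4, 1, 6, 9 → max 9
CropD regrets: 1, 6, 1, 8 → max 8
CropA regrets: 6, 1, 3, 6 → max 6
Smallest max regret = 4 → CropF.
Row averages: CropE=7.5, CropH=8.75, CropC=10, CropF=13, CropB=9, CropD=10, CropA=10
Highest average = 13 → CropF.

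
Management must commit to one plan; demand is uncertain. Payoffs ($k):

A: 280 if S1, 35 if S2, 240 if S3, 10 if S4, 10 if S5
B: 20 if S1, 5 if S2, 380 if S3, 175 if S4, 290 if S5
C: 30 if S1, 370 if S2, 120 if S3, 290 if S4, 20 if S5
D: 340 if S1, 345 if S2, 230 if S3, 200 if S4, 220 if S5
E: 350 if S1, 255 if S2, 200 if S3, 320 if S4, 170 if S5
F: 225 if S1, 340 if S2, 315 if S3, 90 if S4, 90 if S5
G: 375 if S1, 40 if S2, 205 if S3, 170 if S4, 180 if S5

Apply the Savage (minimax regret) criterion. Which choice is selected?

Column bests: S1=375, S2=370, S3=380, S4=320, S5=290.
A regrets: 95, 335, 140, 310, 280 → max 335
B regrets: 355, 365, 0, 145, 0 → max 365
C regrets: 345, 0, 260, 30, 270 → max 345
D regrets: 35, 25, 150, 120, 70 → max 150
E regrets: 25, 115, 180, 0, 120 → max 180
F regrets: 150, 30, 65, 230, 200 → max 230
G regrets: 0, 330, 175, 150, 110 → max 330
Smallest max regret = 150 → D.

D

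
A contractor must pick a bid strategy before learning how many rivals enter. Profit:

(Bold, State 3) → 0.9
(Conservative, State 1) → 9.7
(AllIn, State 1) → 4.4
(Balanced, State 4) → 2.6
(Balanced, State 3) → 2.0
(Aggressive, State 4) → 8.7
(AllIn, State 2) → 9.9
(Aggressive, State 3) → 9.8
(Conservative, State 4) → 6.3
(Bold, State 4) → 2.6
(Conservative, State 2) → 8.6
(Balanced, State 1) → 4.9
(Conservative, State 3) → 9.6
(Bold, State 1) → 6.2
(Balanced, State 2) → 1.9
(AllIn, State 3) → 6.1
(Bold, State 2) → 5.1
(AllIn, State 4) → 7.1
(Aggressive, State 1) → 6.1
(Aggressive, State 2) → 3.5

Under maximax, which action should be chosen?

Row maxima: Conservative=9.7, Balanced=4.9, Aggressive=9.8, Bold=6.2, AllIn=9.9
Best best-case = 9.9 → AllIn.

AllIn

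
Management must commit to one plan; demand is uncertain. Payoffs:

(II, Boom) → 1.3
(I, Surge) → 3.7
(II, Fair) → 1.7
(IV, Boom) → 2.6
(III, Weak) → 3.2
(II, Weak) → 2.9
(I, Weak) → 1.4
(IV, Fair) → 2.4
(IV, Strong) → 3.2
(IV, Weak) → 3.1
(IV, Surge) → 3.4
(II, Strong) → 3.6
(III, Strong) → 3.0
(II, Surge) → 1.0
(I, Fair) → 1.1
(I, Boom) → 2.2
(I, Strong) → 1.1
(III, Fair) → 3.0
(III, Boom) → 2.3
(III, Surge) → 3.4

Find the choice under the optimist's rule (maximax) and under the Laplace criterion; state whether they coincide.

Row maxima: I=3.7, II=3.6, III=3.4, IV=3.4
Best best-case = 3.7 → I.
Row averages: I=1.9, II=2.1, III=2.98, IV=2.94
Highest average = 2.98 → III.

maximax → I; laplace → III (disagree)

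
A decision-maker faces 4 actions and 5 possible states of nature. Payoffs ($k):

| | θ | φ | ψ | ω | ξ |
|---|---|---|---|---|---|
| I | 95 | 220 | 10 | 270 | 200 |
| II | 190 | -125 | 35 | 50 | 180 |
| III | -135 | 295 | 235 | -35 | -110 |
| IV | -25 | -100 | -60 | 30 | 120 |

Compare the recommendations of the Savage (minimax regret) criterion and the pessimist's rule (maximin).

Column bests: θ=190, φ=295, ψ=235, ω=270, ξ=200.
I regrets: 95, 75, 225, 0, 0 → max 225
II regrets: 0, 420, 200, 220, 20 → max 420
III regrets: 325, 0, 0, 305, 310 → max 325
IV regrets: 215, 395, 295, 240, 80 → max 395
Smallest max regret = 225 → I.
Row minima: I=10, II=-125, III=-135, IV=-100
Best worst-case = 10 → I.

minimax regret → I; maximin → I (agree)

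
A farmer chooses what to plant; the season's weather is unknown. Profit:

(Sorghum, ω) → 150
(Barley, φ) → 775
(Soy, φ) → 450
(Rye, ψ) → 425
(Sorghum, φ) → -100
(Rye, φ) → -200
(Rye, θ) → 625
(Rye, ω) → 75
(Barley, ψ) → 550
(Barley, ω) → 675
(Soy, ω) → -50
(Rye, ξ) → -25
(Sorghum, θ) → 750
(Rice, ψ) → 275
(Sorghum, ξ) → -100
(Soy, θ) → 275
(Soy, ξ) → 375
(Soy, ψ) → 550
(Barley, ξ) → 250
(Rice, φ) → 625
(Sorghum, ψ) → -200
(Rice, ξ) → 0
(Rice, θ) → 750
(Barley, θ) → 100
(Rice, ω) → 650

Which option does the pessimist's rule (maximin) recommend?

Barley

Row minima: Rice=0, Barley=100, Soy=-50, Rye=-200, Sorghum=-200
Best worst-case = 100 → Barley.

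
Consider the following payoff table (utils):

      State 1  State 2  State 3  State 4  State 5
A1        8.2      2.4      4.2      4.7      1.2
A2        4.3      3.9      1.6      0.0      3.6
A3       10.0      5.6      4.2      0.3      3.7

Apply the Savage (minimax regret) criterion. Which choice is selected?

Column bests: State 1=10.0, State 2=5.6, State 3=4.2, State 4=4.7, State 5=3.7.
A1 regrets: 1.8, 3.2, 0.0, 0.0, 2.5 → max 3.2
A2 regrets: 5.7, 1.7, 2.6, 4.7, 0.1 → max 5.7
A3 regrets: 0.0, 0.0, 0.0, 4.4, 0.0 → max 4.4
Smallest max regret = 3.2 → A1.

A1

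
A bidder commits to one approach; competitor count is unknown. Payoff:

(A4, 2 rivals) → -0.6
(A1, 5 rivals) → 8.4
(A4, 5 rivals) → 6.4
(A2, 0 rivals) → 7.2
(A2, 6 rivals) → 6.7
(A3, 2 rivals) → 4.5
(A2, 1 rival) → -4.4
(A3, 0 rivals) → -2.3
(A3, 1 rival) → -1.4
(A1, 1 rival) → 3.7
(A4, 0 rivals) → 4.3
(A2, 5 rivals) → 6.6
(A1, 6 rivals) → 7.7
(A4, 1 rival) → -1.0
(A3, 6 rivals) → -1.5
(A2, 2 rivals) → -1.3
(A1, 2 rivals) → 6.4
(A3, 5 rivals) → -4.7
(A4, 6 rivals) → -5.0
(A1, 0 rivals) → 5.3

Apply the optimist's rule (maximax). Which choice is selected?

A1

Row maxima: A1=8.4, A2=7.2, A3=4.5, A4=6.4
Best best-case = 8.4 → A1.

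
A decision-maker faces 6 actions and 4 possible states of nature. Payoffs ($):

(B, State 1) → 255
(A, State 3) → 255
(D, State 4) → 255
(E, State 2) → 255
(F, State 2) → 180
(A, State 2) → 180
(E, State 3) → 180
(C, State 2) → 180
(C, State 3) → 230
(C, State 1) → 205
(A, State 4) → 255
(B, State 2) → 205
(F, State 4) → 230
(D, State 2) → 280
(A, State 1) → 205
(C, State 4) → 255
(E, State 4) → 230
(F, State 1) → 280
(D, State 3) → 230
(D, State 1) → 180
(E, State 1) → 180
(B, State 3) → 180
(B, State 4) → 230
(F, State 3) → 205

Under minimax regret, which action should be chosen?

Column bests: State 1=280, State 2=280, State 3=255, State 4=255.
A regrets: 75, 100, 0, 0 → max 100
B regrets: 25, 75, 75, 25 → max 75
C regrets: 75, 100, 25, 0 → max 100
D regrets: 100, 0, 25, 0 → max 100
E regrets: 100, 25, 75, 25 → max 100
F regrets: 0, 100, 50, 25 → max 100
Smallest max regret = 75 → B.

B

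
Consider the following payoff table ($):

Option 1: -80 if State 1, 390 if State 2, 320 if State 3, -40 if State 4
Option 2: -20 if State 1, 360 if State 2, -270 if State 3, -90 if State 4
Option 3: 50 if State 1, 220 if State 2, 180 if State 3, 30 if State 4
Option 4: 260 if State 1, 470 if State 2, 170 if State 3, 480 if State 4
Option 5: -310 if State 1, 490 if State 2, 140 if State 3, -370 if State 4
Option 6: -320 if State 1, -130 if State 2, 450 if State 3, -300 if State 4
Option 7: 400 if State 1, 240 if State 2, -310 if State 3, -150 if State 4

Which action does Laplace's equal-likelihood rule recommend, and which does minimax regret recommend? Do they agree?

Row averages: Option 1=147.5, Option 2=-5, Option 3=120, Option 4=345, Option 5=-12.5, Option 6=-75, Option 7=45
Highest average = 345 → Option 4.
Column bests: State 1=400, State 2=490, State 3=450, State 4=480.
Option 1 regrets: 480, 100, 130, 520 → max 520
Option 2 regrets: 420, 130, 720, 570 → max 720
Option 3 regrets: 350, 270, 270, 450 → max 450
Option 4 regrets: 140, 20, 280, 0 → max 280
Option 5 regrets: 710, 0, 310, 850 → max 850
Option 6 regrets: 720, 620, 0, 780 → max 780
Option 7 regrets: 0, 250, 760, 630 → max 760
Smallest max regret = 280 → Option 4.

laplace → Option 4; minimax regret → Option 4 (agree)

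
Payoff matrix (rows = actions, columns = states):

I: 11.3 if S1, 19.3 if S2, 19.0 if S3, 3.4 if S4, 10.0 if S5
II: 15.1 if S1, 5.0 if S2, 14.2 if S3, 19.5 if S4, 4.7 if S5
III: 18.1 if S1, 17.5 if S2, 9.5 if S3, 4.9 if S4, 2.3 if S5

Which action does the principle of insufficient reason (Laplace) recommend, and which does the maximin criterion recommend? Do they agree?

Row averages: I=12.6, II=11.7, III=10.46
Highest average = 12.6 → I.
Row minima: I=3.4, II=4.7, III=2.3
Best worst-case = 4.7 → II.

laplace → I; maximin → II (disagree)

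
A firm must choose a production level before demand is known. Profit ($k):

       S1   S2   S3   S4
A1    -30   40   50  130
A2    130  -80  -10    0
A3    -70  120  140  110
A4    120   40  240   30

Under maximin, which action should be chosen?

Row minima: A1=-30, A2=-80, A3=-70, A4=30
Best worst-case = 30 → A4.

A4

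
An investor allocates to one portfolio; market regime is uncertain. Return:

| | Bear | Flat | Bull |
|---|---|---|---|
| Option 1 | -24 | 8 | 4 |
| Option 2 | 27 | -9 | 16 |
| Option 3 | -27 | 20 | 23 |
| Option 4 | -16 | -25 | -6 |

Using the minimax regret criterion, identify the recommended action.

Column bests: Bear=27, Flat=20, Bull=23.
Option 1 regrets: 51, 12, 19 → max 51
Option 2 regrets: 0, 29, 7 → max 29
Option 3 regrets: 54, 0, 0 → max 54
Option 4 regrets: 43, 45, 29 → max 45
Smallest max regret = 29 → Option 2.

Option 2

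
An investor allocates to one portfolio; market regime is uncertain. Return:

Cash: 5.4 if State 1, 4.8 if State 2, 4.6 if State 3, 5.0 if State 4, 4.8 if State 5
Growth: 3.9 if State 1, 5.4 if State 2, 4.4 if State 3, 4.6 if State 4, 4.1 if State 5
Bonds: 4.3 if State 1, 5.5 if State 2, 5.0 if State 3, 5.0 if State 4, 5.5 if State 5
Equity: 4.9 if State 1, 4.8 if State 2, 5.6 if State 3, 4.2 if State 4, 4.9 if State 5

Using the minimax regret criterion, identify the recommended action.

Equity

Column bests: State 1=5.4, State 2=5.5, State 3=5.6, State 4=5.0, State 5=5.5.
Cash regrets: 0.0, 0.7, 1.0, 0.0, 0.7 → max 1.0
Growth regrets: 1.5, 0.1, 1.2, 0.4, 1.4 → max 1.5
Bonds regrets: 1.1, 0.0, 0.6, 0.0, 0.0 → max 1.1
Equity regrets: 0.5, 0.7, 0.0, 0.8, 0.6 → max 0.8
Smallest max regret = 0.8 → Equity.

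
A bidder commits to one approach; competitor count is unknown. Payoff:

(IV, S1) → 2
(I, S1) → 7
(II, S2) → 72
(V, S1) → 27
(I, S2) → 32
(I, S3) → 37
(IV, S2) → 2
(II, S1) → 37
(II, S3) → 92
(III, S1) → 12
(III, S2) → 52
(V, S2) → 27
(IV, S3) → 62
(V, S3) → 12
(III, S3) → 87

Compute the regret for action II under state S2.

Best payoff under S2 is 72.
Regret = 72 − 72 = 0.

0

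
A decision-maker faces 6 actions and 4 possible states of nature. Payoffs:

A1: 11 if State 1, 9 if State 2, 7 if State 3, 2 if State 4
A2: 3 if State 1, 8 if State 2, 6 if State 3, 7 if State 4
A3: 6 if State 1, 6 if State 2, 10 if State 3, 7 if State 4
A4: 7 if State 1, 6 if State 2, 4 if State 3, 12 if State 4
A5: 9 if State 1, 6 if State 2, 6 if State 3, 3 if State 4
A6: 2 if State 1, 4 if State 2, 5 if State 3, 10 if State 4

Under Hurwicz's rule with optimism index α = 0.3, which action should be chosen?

A1: 0.3·11 + 0.7·2 = 4.7
A2: 0.3·8 + 0.7·3 = 4.5
A3: 0.3·10 + 0.7·6 = 7.2
A4: 0.3·12 + 0.7·4 = 6.4
A5: 0.3·9 + 0.7·3 = 4.8
A6: 0.3·10 + 0.7·2 = 4.4
Highest Hurwicz score = 7.2 → A3.

A3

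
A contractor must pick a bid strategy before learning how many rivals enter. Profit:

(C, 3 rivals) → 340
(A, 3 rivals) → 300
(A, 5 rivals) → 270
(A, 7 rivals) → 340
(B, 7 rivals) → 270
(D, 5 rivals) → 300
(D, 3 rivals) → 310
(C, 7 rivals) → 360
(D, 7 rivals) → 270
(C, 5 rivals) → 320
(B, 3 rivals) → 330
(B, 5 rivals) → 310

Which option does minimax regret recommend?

C

Column bests: 3 rivals=340, 5 rivals=320, 7 rivals=360.
A regrets: 40, 50, 20 → max 50
B regrets: 10, 10, 90 → max 90
C regrets: 0, 0, 0 → max 0
D regrets: 30, 20, 90 → max 90
Smallest max regret = 0 → C.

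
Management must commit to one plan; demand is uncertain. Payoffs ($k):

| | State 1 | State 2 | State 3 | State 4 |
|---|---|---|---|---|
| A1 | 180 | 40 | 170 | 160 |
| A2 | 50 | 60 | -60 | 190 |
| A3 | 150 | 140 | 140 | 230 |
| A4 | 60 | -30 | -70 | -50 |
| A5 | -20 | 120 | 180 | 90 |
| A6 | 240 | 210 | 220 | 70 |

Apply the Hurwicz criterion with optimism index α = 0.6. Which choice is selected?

A1: 0.6·180 + 0.4·40 = 124
A2: 0.6·190 + 0.4·(-60) = 90
A3: 0.6·230 + 0.4·140 = 194
A4: 0.6·60 + 0.4·(-70) = 8
A5: 0.6·180 + 0.4·(-20) = 100
A6: 0.6·240 + 0.4·70 = 172
Highest Hurwicz score = 194 → A3.

A3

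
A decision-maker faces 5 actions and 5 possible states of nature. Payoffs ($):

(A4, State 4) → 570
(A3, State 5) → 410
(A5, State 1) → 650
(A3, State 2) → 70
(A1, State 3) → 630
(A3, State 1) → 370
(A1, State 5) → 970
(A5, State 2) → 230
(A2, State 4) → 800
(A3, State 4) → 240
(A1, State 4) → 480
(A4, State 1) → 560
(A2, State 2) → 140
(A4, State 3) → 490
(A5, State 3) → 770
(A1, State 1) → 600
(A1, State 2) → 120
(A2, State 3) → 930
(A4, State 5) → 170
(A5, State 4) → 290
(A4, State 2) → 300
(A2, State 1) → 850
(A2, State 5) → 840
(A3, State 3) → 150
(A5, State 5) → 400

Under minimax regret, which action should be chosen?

Column bests: State 1=850, State 2=300, State 3=930, State 4=800, State 5=970.
A1 regrets: 250, 180, 300, 320, 0 → max 320
A2 regrets: 0, 160, 0, 0, 130 → max 160
A3 regrets: 480, 230, 780, 560, 560 → max 780
A4 regrets: 290, 0, 440, 230, 800 → max 800
A5 regrets: 200, 70, 160, 510, 570 → max 570
Smallest max regret = 160 → A2.

A2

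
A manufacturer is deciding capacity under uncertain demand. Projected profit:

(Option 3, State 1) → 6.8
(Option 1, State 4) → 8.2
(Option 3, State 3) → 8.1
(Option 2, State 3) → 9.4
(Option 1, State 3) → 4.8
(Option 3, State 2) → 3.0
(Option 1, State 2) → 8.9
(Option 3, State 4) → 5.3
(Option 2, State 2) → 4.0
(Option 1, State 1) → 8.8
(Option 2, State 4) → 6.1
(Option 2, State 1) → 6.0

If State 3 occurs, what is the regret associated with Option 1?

4.6

Best payoff under State 3 is 9.4.
Regret = 9.4 − 4.8 = 4.6.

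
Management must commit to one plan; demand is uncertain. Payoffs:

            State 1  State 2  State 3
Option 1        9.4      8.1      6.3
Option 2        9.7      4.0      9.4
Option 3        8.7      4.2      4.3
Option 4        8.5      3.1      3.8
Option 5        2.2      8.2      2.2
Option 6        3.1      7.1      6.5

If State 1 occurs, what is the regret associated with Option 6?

Best payoff under State 1 is 9.7.
Regret = 9.7 − 3.1 = 6.6.

6.6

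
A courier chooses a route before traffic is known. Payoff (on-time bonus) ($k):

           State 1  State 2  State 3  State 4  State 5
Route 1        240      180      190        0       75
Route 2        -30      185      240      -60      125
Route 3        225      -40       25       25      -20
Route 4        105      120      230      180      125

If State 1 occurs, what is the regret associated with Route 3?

Best payoff under State 1 is 240.
Regret = 240 − 225 = 15.

15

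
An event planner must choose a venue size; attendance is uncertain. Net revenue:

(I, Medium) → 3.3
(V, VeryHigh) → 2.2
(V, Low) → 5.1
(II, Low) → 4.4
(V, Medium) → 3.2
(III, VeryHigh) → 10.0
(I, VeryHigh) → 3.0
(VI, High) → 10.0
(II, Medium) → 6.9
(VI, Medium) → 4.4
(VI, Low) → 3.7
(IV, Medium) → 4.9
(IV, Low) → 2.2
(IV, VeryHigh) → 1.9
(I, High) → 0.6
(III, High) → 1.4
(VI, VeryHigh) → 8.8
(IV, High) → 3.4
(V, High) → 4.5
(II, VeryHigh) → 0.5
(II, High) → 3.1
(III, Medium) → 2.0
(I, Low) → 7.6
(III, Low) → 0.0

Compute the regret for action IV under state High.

6.6

Best payoff under High is 10.0.
Regret = 10.0 − 3.4 = 6.6.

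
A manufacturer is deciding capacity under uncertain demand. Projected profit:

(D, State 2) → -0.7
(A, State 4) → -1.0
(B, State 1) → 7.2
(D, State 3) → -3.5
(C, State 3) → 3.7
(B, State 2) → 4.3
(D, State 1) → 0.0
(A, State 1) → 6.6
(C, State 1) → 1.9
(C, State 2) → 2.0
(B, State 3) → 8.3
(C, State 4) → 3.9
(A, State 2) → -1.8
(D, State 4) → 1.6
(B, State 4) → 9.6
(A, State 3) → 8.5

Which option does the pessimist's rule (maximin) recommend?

B

Row minima: A=-1.8, B=4.3, C=1.9, D=-3.5
Best worst-case = 4.3 → B.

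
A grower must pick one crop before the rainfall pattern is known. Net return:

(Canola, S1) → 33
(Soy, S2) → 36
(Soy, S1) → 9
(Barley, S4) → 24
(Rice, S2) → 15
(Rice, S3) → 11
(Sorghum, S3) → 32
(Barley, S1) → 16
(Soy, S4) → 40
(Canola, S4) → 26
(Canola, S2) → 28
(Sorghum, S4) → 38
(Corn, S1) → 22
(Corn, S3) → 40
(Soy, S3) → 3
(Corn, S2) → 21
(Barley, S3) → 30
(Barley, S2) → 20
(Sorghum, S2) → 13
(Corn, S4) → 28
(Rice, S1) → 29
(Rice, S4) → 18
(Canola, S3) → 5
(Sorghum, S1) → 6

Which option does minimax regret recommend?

Corn

Column bests: S1=33, S2=36, S3=40, S4=40.
Canola regrets: 0, 8, 35, 14 → max 35
Rice regrets: 4, 21, 29, 22 → max 29
Corn regrets: 11, 15, 0, 12 → max 15
Soy regrets: 24, 0, 37, 0 → max 37
Sorghum regrets: 27, 23, 8, 2 → max 27
Barley regrets: 17, 16, 10, 16 → max 17
Smallest max regret = 15 → Corn.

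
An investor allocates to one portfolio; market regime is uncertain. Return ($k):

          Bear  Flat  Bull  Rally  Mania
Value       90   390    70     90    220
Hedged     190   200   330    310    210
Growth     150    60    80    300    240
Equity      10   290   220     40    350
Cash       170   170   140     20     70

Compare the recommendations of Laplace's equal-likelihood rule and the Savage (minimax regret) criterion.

laplace → Hedged; minimax regret → Hedged (agree)

Row averages: Value=172, Hedged=248, Growth=166, Equity=182, Cash=114
Highest average = 248 → Hedged.
Column bests: Bear=190, Flat=390, Bull=330, Rally=310, Mania=350.
Value regrets: 100, 0, 260, 220, 130 → max 260
Hedged regrets: 0, 190, 0, 0, 140 → max 190
Growth regrets: 40, 330, 250, 10, 110 → max 330
Equity regrets: 180, 100, 110, 270, 0 → max 270
Cash regrets: 20, 220, 190, 290, 280 → max 290
Smallest max regret = 190 → Hedged.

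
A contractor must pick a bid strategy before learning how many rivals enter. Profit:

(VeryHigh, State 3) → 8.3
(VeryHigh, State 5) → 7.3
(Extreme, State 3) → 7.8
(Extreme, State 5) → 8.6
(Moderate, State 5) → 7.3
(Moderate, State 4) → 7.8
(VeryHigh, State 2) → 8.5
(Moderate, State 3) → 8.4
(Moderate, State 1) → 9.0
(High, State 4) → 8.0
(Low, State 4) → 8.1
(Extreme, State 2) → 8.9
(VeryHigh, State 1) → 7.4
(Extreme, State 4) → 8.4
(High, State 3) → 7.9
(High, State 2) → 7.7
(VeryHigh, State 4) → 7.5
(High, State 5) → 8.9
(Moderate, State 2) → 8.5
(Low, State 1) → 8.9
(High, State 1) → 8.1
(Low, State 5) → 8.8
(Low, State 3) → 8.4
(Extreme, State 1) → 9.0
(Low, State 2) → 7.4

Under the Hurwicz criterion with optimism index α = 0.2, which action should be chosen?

Low: 0.2·8.9 + 0.8·7.4 = 7.7
Moderate: 0.2·9.0 + 0.8·7.3 = 7.64
High: 0.2·8.9 + 0.8·7.7 = 7.94
VeryHigh: 0.2·8.5 + 0.8·7.3 = 7.54
Extreme: 0.2·9.0 + 0.8·7.8 = 8.04
Highest Hurwicz score = 8.04 → Extreme.

Extreme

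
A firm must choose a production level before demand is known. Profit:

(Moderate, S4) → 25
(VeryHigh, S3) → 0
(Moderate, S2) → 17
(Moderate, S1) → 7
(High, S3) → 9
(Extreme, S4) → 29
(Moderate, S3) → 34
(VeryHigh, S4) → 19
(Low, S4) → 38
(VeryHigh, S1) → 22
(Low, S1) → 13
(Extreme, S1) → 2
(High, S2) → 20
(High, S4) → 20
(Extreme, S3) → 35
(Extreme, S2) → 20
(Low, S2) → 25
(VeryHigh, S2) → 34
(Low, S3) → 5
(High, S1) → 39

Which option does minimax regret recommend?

Column bests: S1=39, S2=34, S3=35, S4=38.
Low regrets: 26, 9, 30, 0 → max 30
Moderate regrets: 32, 17, 1, 13 → max 32
High regrets: 0, 14, 26, 18 → max 26
VeryHigh regrets: 17, 0, 35, 19 → max 35
Extreme regrets: 37, 14, 0, 9 → max 37
Smallest max regret = 26 → High.

High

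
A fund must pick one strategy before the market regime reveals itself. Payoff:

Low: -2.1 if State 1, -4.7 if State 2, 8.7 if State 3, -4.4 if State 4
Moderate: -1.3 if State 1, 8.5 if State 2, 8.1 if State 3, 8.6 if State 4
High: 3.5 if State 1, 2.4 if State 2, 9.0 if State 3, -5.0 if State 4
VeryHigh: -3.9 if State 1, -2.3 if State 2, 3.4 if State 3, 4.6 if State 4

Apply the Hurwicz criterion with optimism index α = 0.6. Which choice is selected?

Low: 0.6·8.7 + 0.4·(-4.7) = 3.34
Moderate: 0.6·8.6 + 0.4·(-1.3) = 4.64
High: 0.6·9.0 + 0.4·(-5.0) = 3.4
VeryHigh: 0.6·4.6 + 0.4·(-3.9) = 1.2
Highest Hurwicz score = 4.64 → Moderate.

Moderate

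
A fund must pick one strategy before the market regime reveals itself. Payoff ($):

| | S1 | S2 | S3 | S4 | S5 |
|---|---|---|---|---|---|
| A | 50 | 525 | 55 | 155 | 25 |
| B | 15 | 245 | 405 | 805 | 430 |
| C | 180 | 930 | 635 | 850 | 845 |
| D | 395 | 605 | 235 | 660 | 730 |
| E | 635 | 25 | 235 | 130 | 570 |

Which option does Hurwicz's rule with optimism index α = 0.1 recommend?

D

A: 0.1·525 + 0.9·25 = 75
B: 0.1·805 + 0.9·15 = 94
C: 0.1·930 + 0.9·180 = 255
D: 0.1·730 + 0.9·235 = 284.5
E: 0.1·635 + 0.9·25 = 86
Highest Hurwicz score = 284.5 → D.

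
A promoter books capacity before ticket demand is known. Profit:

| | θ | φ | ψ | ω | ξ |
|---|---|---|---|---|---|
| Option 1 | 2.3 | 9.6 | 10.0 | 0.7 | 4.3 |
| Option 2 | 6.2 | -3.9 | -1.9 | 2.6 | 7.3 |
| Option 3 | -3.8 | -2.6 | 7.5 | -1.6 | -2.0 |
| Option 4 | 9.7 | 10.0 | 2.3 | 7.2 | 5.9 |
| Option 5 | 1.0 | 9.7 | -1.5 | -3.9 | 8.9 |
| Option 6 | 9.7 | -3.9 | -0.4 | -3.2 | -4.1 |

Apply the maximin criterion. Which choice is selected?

Row minima: Option 1=0.7, Option 2=-3.9, Option 3=-3.8, Option 4=2.3, Option 5=-3.9, Option 6=-4.1
Best worst-case = 2.3 → Option 4.

Option 4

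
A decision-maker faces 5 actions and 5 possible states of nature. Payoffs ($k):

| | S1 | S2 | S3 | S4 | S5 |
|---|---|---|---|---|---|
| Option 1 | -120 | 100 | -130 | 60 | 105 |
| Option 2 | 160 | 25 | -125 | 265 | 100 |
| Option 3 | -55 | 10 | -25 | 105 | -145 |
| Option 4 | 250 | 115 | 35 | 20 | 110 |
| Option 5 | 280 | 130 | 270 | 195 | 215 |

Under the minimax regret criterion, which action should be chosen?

Column bests: S1=280, S2=130, S3=270, S4=265, S5=215.
Option 1 regrets: 400, 30, 400, 205, 110 → max 400
Option 2 regrets: 120, 105, 395, 0, 115 → max 395
Option 3 regrets: 335, 120, 295, 160, 360 → max 360
Option 4 regrets: 30, 15, 235, 245, 105 → max 245
Option 5 regrets: 0, 0, 0, 70, 0 → max 70
Smallest max regret = 70 → Option 5.

Option 5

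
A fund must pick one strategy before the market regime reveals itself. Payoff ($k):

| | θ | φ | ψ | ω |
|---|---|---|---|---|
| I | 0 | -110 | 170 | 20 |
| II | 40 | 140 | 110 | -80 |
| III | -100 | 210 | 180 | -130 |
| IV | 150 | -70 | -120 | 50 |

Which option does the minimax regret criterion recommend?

Column bests: θ=150, φ=210, ψ=180, ω=50.
I regrets: 150, 320, 10, 30 → max 320
II regrets: 110, 70, 70, 130 → max 130
III regrets: 250, 0, 0, 180 → max 250
IV regrets: 0, 280, 300, 0 → max 300
Smallest max regret = 130 → II.

II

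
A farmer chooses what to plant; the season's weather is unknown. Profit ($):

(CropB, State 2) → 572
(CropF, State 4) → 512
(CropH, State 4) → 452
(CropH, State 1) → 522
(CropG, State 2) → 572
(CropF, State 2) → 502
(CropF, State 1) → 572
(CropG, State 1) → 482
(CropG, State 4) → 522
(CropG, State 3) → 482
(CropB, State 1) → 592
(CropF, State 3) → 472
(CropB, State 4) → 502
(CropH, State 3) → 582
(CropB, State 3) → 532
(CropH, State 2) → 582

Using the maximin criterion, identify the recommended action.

Row minima: CropB=502, CropG=482, CropH=452, CropF=472
Best worst-case = 502 → CropB.

CropB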